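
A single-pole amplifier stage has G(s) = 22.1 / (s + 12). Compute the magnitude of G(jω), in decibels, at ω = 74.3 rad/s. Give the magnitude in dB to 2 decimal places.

|j74.3 + 12| = √(74.3² + 12²) = 75.26
|G(j74.3)| = 22.1 / 75.26 = 0.29364
20 log₁₀(0.29364) = -10.644 dB

-10.64 dB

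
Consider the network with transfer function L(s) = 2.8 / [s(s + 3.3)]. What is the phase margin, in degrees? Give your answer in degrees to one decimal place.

Gain crossover: |L(jω)| = 1 at ω ≈ 0.823 rad/s.
∠L(j0.823) = −90° − arctan(0.823/3.3) ≈ -104.01°
PM = 180° + (-104.01°) = 75.99°

76.0 deg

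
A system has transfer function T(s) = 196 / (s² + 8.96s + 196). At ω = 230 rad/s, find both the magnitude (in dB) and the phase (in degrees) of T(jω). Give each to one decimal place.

|T| = -48.6 dB, ∠T = -177.8°

|(j230)² + 8.96(j230) + 196| = |-52704 + j2060.8| = 5.274e+04
|T(j230)| = 196 / 5.274e+04 = 0.003716
20 log₁₀(0.003716) = -48.60 dB
∠[(j230)² + 8.96(j230) + 196] = ∠[-52704 + j2060.8] = 177.76°
∠T(j230) = −177.76° = -177.76°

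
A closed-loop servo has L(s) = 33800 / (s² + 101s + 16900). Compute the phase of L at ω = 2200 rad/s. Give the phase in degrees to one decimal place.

-177.4°

∠[(j2200)² + 101(j2200) + 16900] = ∠[-4.8231e+06 + j2.222e+05] = 177.36°
∠L(j2200) = −177.36° = -177.36°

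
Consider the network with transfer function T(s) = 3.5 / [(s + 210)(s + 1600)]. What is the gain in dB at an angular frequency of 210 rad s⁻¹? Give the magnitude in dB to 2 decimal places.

|j210 + 210| = √(210² + 210²) = 297
|j210 + 1600| = √(210² + 1600²) = 1614
|T(j210)| = 3.5 / (297 × 1614) = 7.3031e-06
20 log₁₀(7.3031e-06) = -102.730 dB

-102.73 dB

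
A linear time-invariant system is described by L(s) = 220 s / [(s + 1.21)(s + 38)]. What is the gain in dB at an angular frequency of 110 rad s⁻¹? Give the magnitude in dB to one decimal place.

|j110| = 110
|j110 + 1.21| = √(110² + 1.21²) = 110
|j110 + 38| = √(110² + 38²) = 116.4
|L(j110)| = 220 × 110 / (110 × 116.4) = 1.8903
20 log₁₀(1.8903) = 5.53 dB

5.5 dB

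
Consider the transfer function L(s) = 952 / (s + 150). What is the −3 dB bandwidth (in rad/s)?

150 rad/s

For a single-pole low-pass, the −3 dB point is at the pole: ω = 150 rad/s.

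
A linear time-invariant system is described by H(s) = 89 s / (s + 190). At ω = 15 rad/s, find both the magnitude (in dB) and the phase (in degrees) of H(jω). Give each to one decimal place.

|H| = 16.9 dB, ∠H = 85.5 deg

|j15| = 15
|j15 + 190| = √(15² + 190²) = 190.6
|H(j15)| = 89 × 15 / 190.6 = 7.0045
20 log₁₀(7.0045) = 16.91 dB
∠(j15) = 90.00°
∠(j15 + 190) = arctan(15/190) = 4.51°
∠H(j15) = 90.00° − 4.51° = 85.49°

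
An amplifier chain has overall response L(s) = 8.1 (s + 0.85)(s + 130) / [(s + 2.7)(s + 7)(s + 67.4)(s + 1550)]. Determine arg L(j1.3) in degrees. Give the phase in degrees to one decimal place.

∠(j1.3 + 0.85) = arctan(1.3/0.85) = 56.82°
∠(j1.3 + 130) = arctan(1.3/130) = 0.57°
∠(j1.3 + 2.7) = arctan(1.3/2.7) = 25.71°
∠(j1.3 + 7) = arctan(1.3/7) = 10.52°
∠(j1.3 + 67.4) = arctan(1.3/67.4) = 1.10°
∠(j1.3 + 1550) = arctan(1.3/1550) = 0.05°
∠L(j1.3) = 56.82° + 0.57° − (25.71° + 10.52° + 1.10° + 0.05°) = 20.01°

20.0°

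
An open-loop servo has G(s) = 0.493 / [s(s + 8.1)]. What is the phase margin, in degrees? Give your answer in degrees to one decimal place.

Gain crossover: |G(jω)| = 1 at ω ≈ 0.0609 rad/s.
∠G(j0.0609) = −90° − arctan(0.0609/8.1) ≈ -90.43°
PM = 180° + (-90.43°) = 89.57°

89.6 deg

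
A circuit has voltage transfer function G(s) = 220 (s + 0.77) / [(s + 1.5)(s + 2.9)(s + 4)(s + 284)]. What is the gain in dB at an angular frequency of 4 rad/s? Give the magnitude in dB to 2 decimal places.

|j4 + 0.77| = √(4² + 0.77²) = 4.073
|j4 + 1.5| = √(4² + 1.5²) = 4.272
|j4 + 2.9| = √(4² + 2.9²) = 4.941
|j4 + 4| = √(4² + 4²) = 5.657
|j4 + 284| = √(4² + 284²) = 284
|G(j4)| = 220 × 4.073 / (4.272 × 4.941 × 5.657 × 284) = 0.026426
20 log₁₀(0.026426) = -31.559 dB

-31.56 dB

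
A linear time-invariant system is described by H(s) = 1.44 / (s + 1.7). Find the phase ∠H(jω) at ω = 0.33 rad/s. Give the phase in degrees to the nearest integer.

∠(j0.33 + 1.7) = arctan(0.33/1.7) = 10.99°
∠H(j0.33) = −10.99° = -10.99°

-11°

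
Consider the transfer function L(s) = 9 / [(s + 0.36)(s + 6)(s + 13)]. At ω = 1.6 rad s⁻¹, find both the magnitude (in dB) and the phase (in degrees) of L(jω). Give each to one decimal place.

|j1.6 + 0.36| = √(1.6² + 0.36²) = 1.64
|j1.6 + 6| = √(1.6² + 6²) = 6.21
|j1.6 + 13| = √(1.6² + 13²) = 13.1
|L(j1.6)| = 9 / (1.64 × 6.21 × 13.1) = 0.067472
20 log₁₀(0.067472) = -23.42 dB
∠(j1.6 + 0.36) = arctan(1.6/0.36) = 77.32°
∠(j1.6 + 6) = arctan(1.6/6) = 14.93°
∠(j1.6 + 13) = arctan(1.6/13) = 7.02°
∠L(j1.6) = − (77.32° + 14.93° + 7.02°) = -99.27°

|L| = -23.4 dB, ∠L = -99.3°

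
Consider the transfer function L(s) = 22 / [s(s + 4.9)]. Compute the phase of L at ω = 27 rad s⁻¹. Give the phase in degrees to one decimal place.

∠(j27 + 4.9) = arctan(27/4.9) = 79.71°
∠(j27) = 90.00°
∠L(j27) = − (79.71° + 90.00°) = -169.71°

-169.7°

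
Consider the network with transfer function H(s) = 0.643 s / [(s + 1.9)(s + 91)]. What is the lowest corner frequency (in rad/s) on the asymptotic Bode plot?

Break frequencies occur at each pole and zero magnitude: 1.9 rad/s, 91 rad/s.
The lowest is 1.9 rad/s.

1.9 rad/s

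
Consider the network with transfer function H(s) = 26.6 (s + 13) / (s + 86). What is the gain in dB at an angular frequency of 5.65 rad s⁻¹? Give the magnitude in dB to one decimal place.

|j5.65 + 13| = √(5.65² + 13²) = 14.17
|j5.65 + 86| = √(5.65² + 86²) = 86.19
|H(j5.65)| = 26.6 × 14.17 / 86.19 = 4.3748
20 log₁₀(4.3748) = 12.82 dB

12.8 dB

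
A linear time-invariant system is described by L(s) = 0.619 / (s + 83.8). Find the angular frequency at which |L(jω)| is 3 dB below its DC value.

83.8 rad/s

For a single-pole low-pass, the −3 dB point is at the pole: ω = 83.8 rad/s.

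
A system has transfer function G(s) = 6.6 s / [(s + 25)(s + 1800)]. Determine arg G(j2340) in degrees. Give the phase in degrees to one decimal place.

∠(j2340) = 90.00°
∠(j2340 + 25) = arctan(2340/25) = 89.39°
∠(j2340 + 1800) = arctan(2340/1800) = 52.43°
∠G(j2340) = 90.00° − (89.39° + 52.43°) = -51.82°

-51.8°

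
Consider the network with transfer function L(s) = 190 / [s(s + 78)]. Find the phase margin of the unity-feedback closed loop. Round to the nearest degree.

88°

Gain crossover: |L(jω)| = 1 at ω ≈ 2.43 rad/sec.
∠L(j2.43) = −90° − arctan(2.43/78) ≈ -91.79°
PM = 180° + (-91.79°) = 88.21°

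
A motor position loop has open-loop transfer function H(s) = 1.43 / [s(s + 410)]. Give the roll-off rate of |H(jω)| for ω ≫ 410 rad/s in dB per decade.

-40 dB/decade

With 0 zeros and 2 poles, the high-frequency asymptotic slope is 20 × (0 − 2) = -40 dB/decade.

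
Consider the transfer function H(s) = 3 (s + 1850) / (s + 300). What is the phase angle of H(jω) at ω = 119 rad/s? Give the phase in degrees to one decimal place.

∠(j119 + 1850) = arctan(119/1850) = 3.68°
∠(j119 + 300) = arctan(119/300) = 21.64°
∠H(j119) = 3.68° − 21.64° = -17.96°

-18.0 deg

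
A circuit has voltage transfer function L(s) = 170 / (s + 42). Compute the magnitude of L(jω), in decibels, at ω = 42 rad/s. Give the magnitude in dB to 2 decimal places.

9.13 dB

|j42 + 42| = √(42² + 42²) = 59.4
|L(j42)| = 170 / 59.4 = 2.8621
20 log₁₀(2.8621) = 9.134 dB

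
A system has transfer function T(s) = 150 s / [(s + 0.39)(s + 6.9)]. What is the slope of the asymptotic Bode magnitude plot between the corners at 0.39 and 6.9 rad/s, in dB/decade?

0 dB/decade

In this band the factors already past their corner are: 1 differentiator zero, pole at 0.39; net slope = 0 dB/decade.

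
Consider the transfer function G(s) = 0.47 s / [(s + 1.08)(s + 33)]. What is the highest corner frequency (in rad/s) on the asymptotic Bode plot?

33 rad/s

Break frequencies occur at each pole and zero magnitude: 1.08 rad/s, 33 rad/s.
The highest is 33 rad/s.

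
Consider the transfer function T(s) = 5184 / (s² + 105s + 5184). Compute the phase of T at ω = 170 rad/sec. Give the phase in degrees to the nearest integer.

-143°

∠[(j170)² + 105(j170) + 5184] = ∠[-23716 + j17850] = 143.03°
∠T(j170) = −143.03° = -143.03°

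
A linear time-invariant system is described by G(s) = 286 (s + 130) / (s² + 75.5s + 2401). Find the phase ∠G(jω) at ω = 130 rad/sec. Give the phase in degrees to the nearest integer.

∠(j130 + 130) = arctan(130/130) = 45.00°
∠[(j130)² + 75.5(j130) + 2401] = ∠[-14499 + j9815] = 145.90°
∠G(j130) = 45.00° − 145.90° = -100.90°

-101°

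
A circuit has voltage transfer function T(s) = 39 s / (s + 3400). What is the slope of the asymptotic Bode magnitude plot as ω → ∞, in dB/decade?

With 1 zero and 1 pole, the high-frequency asymptotic slope is 20 × (1 − 1) = 0 dB/decade.

0 dB/decade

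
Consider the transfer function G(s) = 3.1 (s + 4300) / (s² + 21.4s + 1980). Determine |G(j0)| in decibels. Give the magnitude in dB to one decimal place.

G(0) = 3.1 × 4300 / 1980 = 6.7323
20 log₁₀(6.7323) = 16.56 dB

16.6 dB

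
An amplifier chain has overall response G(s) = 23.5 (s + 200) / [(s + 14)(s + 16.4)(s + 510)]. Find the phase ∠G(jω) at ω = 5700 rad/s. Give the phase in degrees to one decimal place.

-176.6°

∠(j5700 + 200) = arctan(5700/200) = 87.99°
∠(j5700 + 14) = arctan(5700/14) = 89.86°
∠(j5700 + 16.4) = arctan(5700/16.4) = 89.84°
∠(j5700 + 510) = arctan(5700/510) = 84.89°
∠G(j5700) = 87.99° − (89.86° + 89.84° + 84.89°) = -176.59°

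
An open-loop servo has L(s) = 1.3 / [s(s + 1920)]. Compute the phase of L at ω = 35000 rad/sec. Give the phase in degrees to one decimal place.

∠(j35000 + 1920) = arctan(35000/1920) = 86.86°
∠(j35000) = 90.00°
∠L(j35000) = − (86.86° + 90.00°) = -176.86°

-176.9°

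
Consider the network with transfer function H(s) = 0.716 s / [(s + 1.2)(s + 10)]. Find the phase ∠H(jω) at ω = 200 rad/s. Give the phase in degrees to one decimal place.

∠(j200) = 90.00°
∠(j200 + 1.2) = arctan(200/1.2) = 89.66°
∠(j200 + 10) = arctan(200/10) = 87.14°
∠H(j200) = 90.00° − (89.66° + 87.14°) = -86.79°

-86.8°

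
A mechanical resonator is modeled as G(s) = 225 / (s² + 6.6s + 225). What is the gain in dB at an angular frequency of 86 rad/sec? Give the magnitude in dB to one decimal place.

|(j86)² + 6.6(j86) + 225| = |-7171 + j567.6| = 7193
|G(j86)| = 225 / 7193 = 0.031279
20 log₁₀(0.031279) = -30.10 dB

-30.1 dB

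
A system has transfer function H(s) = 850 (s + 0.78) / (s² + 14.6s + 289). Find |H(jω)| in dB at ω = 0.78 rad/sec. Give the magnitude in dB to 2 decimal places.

|j0.78 + 0.78| = √(0.78² + 0.78²) = 1.103
|(j0.78)² + 14.6(j0.78) + 289| = |288.39 + j11.388| = 288.6
|H(j0.78)| = 850 × 1.103 / 288.6 = 3.2487
20 log₁₀(3.2487) = 10.234 dB

10.23 dB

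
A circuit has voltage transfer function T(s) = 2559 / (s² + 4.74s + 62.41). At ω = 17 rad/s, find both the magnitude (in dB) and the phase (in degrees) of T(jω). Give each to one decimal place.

|T| = 20.5 dB, ∠T = -160.4°

|(j17)² + 4.74(j17) + 62.41| = |-226.59 + j80.58| = 240.5
|T(j17)| = 2559 / 240.5 = 10.641
20 log₁₀(10.641) = 20.54 dB
∠[(j17)² + 4.74(j17) + 62.41] = ∠[-226.59 + j80.58] = 160.42°
∠T(j17) = −160.42° = -160.42°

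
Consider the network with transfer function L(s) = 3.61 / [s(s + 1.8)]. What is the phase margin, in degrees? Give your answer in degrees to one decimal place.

Gain crossover: |L(jω)| = 1 at ω ≈ 1.53 rad/sec.
∠L(j1.53) = −90° − arctan(1.53/1.8) ≈ -130.34°
PM = 180° + (-130.34°) = 49.66°

49.7 deg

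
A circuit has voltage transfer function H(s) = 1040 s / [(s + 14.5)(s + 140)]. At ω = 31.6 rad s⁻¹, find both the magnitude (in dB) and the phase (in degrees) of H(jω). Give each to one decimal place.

|H| = 16.4 dB, ∠H = 11.9°

|j31.6| = 31.6
|j31.6 + 14.5| = √(31.6² + 14.5²) = 34.77
|j31.6 + 140| = √(31.6² + 140²) = 143.5
|H(j31.6)| = 1040 × 31.6 / (34.77 × 143.5) = 6.586
20 log₁₀(6.586) = 16.37 dB
∠(j31.6) = 90.00°
∠(j31.6 + 14.5) = arctan(31.6/14.5) = 65.35°
∠(j31.6 + 140) = arctan(31.6/140) = 12.72°
∠H(j31.6) = 90.00° − (65.35° + 12.72°) = 11.93°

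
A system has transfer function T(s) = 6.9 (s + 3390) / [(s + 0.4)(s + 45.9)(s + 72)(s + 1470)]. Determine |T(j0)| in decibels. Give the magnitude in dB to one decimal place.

-38.4 dB

T(0) = 6.9 × 3390 / (0.4 × 45.9 × 72 × 1470) = 0.012037
20 log₁₀(0.012037) = -38.39 dB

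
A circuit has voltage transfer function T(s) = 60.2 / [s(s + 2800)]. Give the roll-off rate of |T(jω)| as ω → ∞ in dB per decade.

With 0 zeros and 2 poles, the high-frequency asymptotic slope is 20 × (0 − 2) = -40 dB/decade.

-40 dB/decade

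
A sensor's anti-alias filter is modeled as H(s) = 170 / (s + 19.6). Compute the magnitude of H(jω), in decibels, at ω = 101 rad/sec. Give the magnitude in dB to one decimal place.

4.4 dB

|j101 + 19.6| = √(101² + 19.6²) = 102.9
|H(j101)| = 170 / 102.9 = 1.6523
20 log₁₀(1.6523) = 4.36 dB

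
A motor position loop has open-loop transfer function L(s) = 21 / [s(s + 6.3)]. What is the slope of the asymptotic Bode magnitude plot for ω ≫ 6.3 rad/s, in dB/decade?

-40 dB/decade

With 0 zeros and 2 poles, the high-frequency asymptotic slope is 20 × (0 − 2) = -40 dB/decade.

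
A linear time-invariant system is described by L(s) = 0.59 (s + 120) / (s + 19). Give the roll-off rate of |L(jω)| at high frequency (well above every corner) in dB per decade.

With 1 zero and 1 pole, the high-frequency asymptotic slope is 20 × (1 − 1) = 0 dB/decade.

0 dB/decade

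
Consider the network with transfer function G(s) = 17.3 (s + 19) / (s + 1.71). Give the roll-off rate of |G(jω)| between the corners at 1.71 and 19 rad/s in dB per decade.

In this band the factors already past their corner are: pole at 1.71; net slope = -20 dB/decade.

-20 dB/decade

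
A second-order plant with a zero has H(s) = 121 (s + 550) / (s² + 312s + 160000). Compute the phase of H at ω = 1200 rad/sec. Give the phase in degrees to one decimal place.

∠(j1200 + 550) = arctan(1200/550) = 65.38°
∠[(j1200)² + 312(j1200) + 160000] = ∠[-1.28e+06 + j3.744e+05] = 163.70°
∠H(j1200) = 65.38° − 163.70° = -98.32°

-98.3 deg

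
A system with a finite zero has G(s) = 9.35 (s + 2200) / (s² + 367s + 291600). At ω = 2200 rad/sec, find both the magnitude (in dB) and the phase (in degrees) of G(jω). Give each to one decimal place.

|j2200 + 2200| = √(2200² + 2200²) = 3111
|(j2200)² + 367(j2200) + 291600| = |-4.5484e+06 + j8.074e+05| = 4.62e+06
|G(j2200)| = 9.35 × 3111 / 4.62e+06 = 0.0062973
20 log₁₀(0.0062973) = -44.02 dB
∠(j2200 + 2200) = arctan(2200/2200) = 45.00°
∠[(j2200)² + 367(j2200) + 291600] = ∠[-4.5484e+06 + j8.074e+05] = 169.93°
∠G(j2200) = 45.00° − 169.93° = -124.93°

|G| = -44.0 dB, ∠G = -124.9°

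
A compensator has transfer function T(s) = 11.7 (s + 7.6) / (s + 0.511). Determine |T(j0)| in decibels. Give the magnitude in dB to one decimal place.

T(0) = 11.7 × 7.6 / 0.511 = 174.01
20 log₁₀(174.01) = 44.81 dB

44.8 dB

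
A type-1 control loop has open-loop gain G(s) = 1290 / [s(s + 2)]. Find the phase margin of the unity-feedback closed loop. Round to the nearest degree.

Gain crossover: |G(jω)| = 1 at ω ≈ 35.9 rad/s.
∠G(j35.9) = −90° − arctan(35.9/2) ≈ -176.81°
PM = 180° + (-176.81°) = 3.19°

3°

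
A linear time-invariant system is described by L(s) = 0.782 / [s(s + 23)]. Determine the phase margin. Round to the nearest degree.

Gain crossover: |L(jω)| = 1 at ω ≈ 0.034 rad s⁻¹.
∠L(j0.034) = −90° − arctan(0.034/23) ≈ -90.08°
PM = 180° + (-90.08°) = 89.92°

90 deg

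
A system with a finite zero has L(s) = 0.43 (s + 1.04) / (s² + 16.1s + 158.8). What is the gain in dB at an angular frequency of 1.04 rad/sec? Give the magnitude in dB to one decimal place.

|j1.04 + 1.04| = √(1.04² + 1.04²) = 1.471
|(j1.04)² + 16.1(j1.04) + 158.8| = |157.72 + j16.744| = 158.6
|L(j1.04)| = 0.43 × 1.471 / 158.6 = 0.0039875
20 log₁₀(0.0039875) = -47.99 dB

-48.0 dB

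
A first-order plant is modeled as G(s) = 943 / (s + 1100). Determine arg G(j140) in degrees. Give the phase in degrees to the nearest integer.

-7°

∠(j140 + 1100) = arctan(140/1100) = 7.25°
∠G(j140) = −7.25° = -7.25°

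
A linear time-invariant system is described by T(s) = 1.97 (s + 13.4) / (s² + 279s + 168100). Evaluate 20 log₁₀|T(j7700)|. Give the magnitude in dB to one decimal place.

-71.8 dB

|j7700 + 13.4| = √(7700² + 13.4²) = 7700
|(j7700)² + 279(j7700) + 168100| = |-5.9122e+07 + j2.1483e+06| = 5.916e+07
|T(j7700)| = 1.97 × 7700 / 5.916e+07 = 0.0002564
20 log₁₀(0.0002564) = -71.82 dB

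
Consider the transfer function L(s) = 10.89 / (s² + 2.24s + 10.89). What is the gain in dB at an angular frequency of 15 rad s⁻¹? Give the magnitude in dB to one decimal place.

-26.0 dB

|(j15)² + 2.24(j15) + 10.89| = |-214.11 + j33.6| = 216.7
|L(j15)| = 10.89 / 216.7 = 0.050247
20 log₁₀(0.050247) = -25.98 dB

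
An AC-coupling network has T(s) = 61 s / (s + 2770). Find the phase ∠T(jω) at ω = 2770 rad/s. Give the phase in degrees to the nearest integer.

∠(j2770) = 90.00°
∠(j2770 + 2770) = arctan(2770/2770) = 45.00°
∠T(j2770) = 90.00° − 45.00° = 45.00°

45°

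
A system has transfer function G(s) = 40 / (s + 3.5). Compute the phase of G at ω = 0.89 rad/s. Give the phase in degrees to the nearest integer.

∠(j0.89 + 3.5) = arctan(0.89/3.5) = 14.27°
∠G(j0.89) = −14.27° = -14.27°

-14°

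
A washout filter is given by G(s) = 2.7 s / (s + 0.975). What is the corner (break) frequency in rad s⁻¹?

0.975 rad s⁻¹

The single real pole at s = −0.975 gives a corner at ω = 0.975 rad s⁻¹.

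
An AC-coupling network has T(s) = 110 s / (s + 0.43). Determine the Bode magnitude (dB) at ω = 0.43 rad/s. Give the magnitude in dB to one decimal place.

37.8 dB

|j0.43| = 0.43
|j0.43 + 0.43| = √(0.43² + 0.43²) = 0.6081
|T(j0.43)| = 110 × 0.43 / 0.6081 = 77.782
20 log₁₀(77.782) = 37.82 dB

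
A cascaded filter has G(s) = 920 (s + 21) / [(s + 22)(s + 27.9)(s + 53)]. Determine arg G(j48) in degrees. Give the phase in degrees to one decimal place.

∠(j48 + 21) = arctan(48/21) = 66.37°
∠(j48 + 22) = arctan(48/22) = 65.38°
∠(j48 + 27.9) = arctan(48/27.9) = 59.83°
∠(j48 + 53) = arctan(48/53) = 42.17°
∠G(j48) = 66.37° − (65.38° + 59.83° + 42.17°) = -101.00°

-101.0°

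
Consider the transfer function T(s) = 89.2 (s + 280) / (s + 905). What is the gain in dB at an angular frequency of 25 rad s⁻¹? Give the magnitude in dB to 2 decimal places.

28.85 dB

|j25 + 280| = √(25² + 280²) = 281.1
|j25 + 905| = √(25² + 905²) = 905.3
|T(j25)| = 89.2 × 281.1 / 905.3 = 27.697
20 log₁₀(27.697) = 28.849 dB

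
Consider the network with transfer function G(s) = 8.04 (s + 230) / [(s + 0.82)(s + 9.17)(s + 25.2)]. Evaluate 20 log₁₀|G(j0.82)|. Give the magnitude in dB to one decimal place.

|j0.82 + 230| = √(0.82² + 230²) = 230
|j0.82 + 0.82| = √(0.82² + 0.82²) = 1.16
|j0.82 + 9.17| = √(0.82² + 9.17²) = 9.207
|j0.82 + 25.2| = √(0.82² + 25.2²) = 25.21
|G(j0.82)| = 8.04 × 230 / (1.16 × 9.207 × 25.21) = 6.8696
20 log₁₀(6.8696) = 16.74 dB

16.7 dB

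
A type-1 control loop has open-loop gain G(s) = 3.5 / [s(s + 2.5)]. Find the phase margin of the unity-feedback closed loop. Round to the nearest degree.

Gain crossover: |G(jω)| = 1 at ω ≈ 1.25 rad s⁻¹.
∠G(j1.25) = −90° − arctan(1.25/2.5) ≈ -116.60°
PM = 180° + (-116.60°) = 63.40°

63 deg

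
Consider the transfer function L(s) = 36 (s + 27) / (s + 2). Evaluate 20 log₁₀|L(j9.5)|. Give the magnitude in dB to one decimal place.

40.5 dB

|j9.5 + 27| = √(9.5² + 27²) = 28.62
|j9.5 + 2| = √(9.5² + 2²) = 9.708
|L(j9.5)| = 36 × 28.62 / 9.708 = 106.14
20 log₁₀(106.14) = 40.52 dB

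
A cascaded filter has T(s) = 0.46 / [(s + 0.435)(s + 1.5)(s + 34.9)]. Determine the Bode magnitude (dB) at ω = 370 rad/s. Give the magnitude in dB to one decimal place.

-160.9 dB

|j370 + 0.435| = √(370² + 0.435²) = 370
|j370 + 1.5| = √(370² + 1.5²) = 370
|j370 + 34.9| = √(370² + 34.9²) = 371.6
|T(j370)| = 0.46 / (370 × 370 × 371.6) = 9.0412e-09
20 log₁₀(9.0412e-09) = -160.88 dB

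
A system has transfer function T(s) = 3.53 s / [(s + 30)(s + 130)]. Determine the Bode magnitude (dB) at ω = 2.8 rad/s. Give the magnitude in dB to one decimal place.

|j2.8| = 2.8
|j2.8 + 30| = √(2.8² + 30²) = 30.13
|j2.8 + 130| = √(2.8² + 130²) = 130
|T(j2.8)| = 3.53 × 2.8 / (30.13 × 130) = 0.0025228
20 log₁₀(0.0025228) = -51.96 dB

-52.0 dB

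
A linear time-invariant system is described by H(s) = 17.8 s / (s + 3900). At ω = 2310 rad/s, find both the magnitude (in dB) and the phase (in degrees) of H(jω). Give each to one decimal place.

|H| = 19.2 dB, ∠H = 59.4°

|j2310| = 2310
|j2310 + 3900| = √(2310² + 3900²) = 4533
|H(j2310)| = 17.8 × 2310 / 4533 = 9.0713
20 log₁₀(9.0713) = 19.15 dB
∠(j2310) = 90.00°
∠(j2310 + 3900) = arctan(2310/3900) = 30.64°
∠H(j2310) = 90.00° − 30.64° = 59.36°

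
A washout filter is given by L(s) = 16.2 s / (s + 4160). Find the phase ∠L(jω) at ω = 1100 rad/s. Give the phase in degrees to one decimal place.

75.2°

∠(j1100) = 90.00°
∠(j1100 + 4160) = arctan(1100/4160) = 14.81°
∠L(j1100) = 90.00° − 14.81° = 75.19°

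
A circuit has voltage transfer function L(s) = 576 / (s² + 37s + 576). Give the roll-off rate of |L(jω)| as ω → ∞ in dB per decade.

-40 dB/decade

With 0 zeros and 2 poles, the high-frequency asymptotic slope is 20 × (0 − 2) = -40 dB/decade.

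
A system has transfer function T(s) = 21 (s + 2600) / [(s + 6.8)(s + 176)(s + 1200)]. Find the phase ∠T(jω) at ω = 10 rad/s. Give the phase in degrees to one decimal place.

∠(j10 + 2600) = arctan(10/2600) = 0.22°
∠(j10 + 6.8) = arctan(10/6.8) = 55.78°
∠(j10 + 176) = arctan(10/176) = 3.25°
∠(j10 + 1200) = arctan(10/1200) = 0.48°
∠T(j10) = 0.22° − (55.78° + 3.25° + 0.48°) = -59.29°

-59.3 deg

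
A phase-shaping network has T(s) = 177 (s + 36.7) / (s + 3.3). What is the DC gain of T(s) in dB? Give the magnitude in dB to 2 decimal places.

65.88 dB

T(0) = 177 × 36.7 / 3.3 = 1968.5
20 log₁₀(1968.5) = 65.883 dB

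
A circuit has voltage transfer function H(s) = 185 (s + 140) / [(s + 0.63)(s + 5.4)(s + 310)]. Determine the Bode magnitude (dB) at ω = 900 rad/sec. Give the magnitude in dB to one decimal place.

-73.2 dB

|j900 + 140| = √(900² + 140²) = 910.8
|j900 + 0.63| = √(900² + 0.63²) = 900
|j900 + 5.4| = √(900² + 5.4²) = 900
|j900 + 310| = √(900² + 310²) = 951.9
|H(j900)| = 185 × 910.8 / (900 × 900 × 951.9) = 0.00021854
20 log₁₀(0.00021854) = -73.21 dB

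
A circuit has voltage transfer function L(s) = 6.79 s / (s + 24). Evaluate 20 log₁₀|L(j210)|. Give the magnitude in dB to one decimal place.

|j210| = 210
|j210 + 24| = √(210² + 24²) = 211.4
|L(j210)| = 6.79 × 210 / 211.4 = 6.7461
20 log₁₀(6.7461) = 16.58 dB

16.6 dB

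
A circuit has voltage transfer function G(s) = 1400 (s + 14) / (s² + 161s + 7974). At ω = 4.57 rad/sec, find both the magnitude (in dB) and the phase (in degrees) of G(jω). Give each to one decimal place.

|G| = 8.2 dB, ∠G = 12.8 deg

|j4.57 + 14| = √(4.57² + 14²) = 14.73
|(j4.57)² + 161(j4.57) + 7974| = |7953.1 + j735.77| = 7987
|G(j4.57)| = 1400 × 14.73 / 7987 = 2.5814
20 log₁₀(2.5814) = 8.24 dB
∠(j4.57 + 14) = arctan(4.57/14) = 18.08°
∠[(j4.57)² + 161(j4.57) + 7974] = ∠[7953.1 + j735.77] = 5.29°
∠G(j4.57) = 18.08° − 5.29° = 12.79°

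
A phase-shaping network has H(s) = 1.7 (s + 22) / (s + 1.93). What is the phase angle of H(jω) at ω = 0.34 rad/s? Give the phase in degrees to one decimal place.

∠(j0.34 + 22) = arctan(0.34/22) = 0.89°
∠(j0.34 + 1.93) = arctan(0.34/1.93) = 9.99°
∠H(j0.34) = 0.89° − 9.99° = -9.11°

-9.1 deg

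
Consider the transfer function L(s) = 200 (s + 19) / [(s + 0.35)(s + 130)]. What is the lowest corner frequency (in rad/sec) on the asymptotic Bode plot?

0.35 rad/sec

Break frequencies occur at each pole and zero magnitude: 0.35 rad/sec, 19 rad/sec, 130 rad/sec.
The lowest is 0.35 rad/sec.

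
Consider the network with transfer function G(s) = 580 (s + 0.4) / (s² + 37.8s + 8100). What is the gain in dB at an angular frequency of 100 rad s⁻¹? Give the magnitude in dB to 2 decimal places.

22.74 dB

|j100 + 0.4| = √(100² + 0.4²) = 100
|(j100)² + 37.8(j100) + 8100| = |-1900 + j3780| = 4231
|G(j100)| = 580 × 100 / 4231 = 13.71
20 log₁₀(13.71) = 22.740 dB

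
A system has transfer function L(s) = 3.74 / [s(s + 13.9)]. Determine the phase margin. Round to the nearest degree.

89 deg

Gain crossover: |L(jω)| = 1 at ω ≈ 0.269 rad/sec.
∠L(j0.269) = −90° − arctan(0.269/13.9) ≈ -91.11°
PM = 180° + (-91.11°) = 88.89°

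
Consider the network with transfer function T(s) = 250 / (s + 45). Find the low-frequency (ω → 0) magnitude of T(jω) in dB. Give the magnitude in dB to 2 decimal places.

T(0) = 250 / 45 = 5.5556
20 log₁₀(5.5556) = 14.895 dB

14.89 dB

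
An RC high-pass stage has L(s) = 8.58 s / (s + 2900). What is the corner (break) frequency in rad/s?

2900 rad/s

The single real pole at s = −2900 gives a corner at ω = 2900 rad/s.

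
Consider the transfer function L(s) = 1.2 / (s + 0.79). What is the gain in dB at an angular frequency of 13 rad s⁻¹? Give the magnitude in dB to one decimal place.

|j13 + 0.79| = √(13² + 0.79²) = 13.02
|L(j13)| = 1.2 / 13.02 = 0.092138
20 log₁₀(0.092138) = -20.71 dB

-20.7 dB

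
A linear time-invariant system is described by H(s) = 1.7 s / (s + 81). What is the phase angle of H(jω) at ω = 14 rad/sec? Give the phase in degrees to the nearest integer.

80 deg

∠(j14) = 90.00°
∠(j14 + 81) = arctan(14/81) = 9.81°
∠H(j14) = 90.00° − 9.81° = 80.19°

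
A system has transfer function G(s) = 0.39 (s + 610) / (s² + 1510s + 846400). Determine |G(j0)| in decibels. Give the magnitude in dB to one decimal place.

G(0) = 0.39 × 610 / 846400 = 0.00028107
20 log₁₀(0.00028107) = -71.02 dB

-71.0 dB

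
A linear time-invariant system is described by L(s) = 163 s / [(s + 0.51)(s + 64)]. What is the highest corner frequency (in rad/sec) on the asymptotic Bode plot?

64 rad/sec

Break frequencies occur at each pole and zero magnitude: 0.51 rad/sec, 64 rad/sec.
The highest is 64 rad/sec.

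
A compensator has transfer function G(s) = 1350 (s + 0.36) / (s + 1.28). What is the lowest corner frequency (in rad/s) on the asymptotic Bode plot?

0.36 rad/s

Break frequencies occur at each pole and zero magnitude: 0.36 rad/s, 1.28 rad/s.
The lowest is 0.36 rad/s.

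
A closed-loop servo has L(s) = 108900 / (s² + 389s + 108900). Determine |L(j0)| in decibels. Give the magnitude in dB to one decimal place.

L(0) = 108900 / 108900 = 1
20 log₁₀(1) = 0.00 dB

0.0 dB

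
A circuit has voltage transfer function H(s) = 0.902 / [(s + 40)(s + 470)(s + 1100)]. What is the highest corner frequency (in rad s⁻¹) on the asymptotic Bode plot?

1100 rad s⁻¹

Break frequencies occur at each pole and zero magnitude: 40 rad s⁻¹, 470 rad s⁻¹, 1100 rad s⁻¹.
The highest is 1100 rad s⁻¹.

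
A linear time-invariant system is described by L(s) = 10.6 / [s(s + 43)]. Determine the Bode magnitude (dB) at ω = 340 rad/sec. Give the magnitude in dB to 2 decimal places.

-80.82 dB

|j340 + 43| = √(340² + 43²) = 342.7
|j340| = 340
|L(j340)| = 10.6 / (342.7 × 340) = 9.0971e-05
20 log₁₀(9.0971e-05) = -80.822 dB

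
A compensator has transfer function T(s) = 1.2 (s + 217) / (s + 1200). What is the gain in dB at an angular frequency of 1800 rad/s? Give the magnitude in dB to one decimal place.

|j1800 + 217| = √(1800² + 217²) = 1813
|j1800 + 1200| = √(1800² + 1200²) = 2163
|T(j1800)| = 1.2 × 1813 / 2163 = 1.0057
20 log₁₀(1.0057) = 0.05 dB

0.0 dB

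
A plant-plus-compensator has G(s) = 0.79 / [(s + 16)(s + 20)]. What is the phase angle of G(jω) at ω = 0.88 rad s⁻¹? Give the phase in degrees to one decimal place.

∠(j0.88 + 16) = arctan(0.88/16) = 3.15°
∠(j0.88 + 20) = arctan(0.88/20) = 2.52°
∠G(j0.88) = − (3.15° + 2.52°) = -5.67°

-5.7 deg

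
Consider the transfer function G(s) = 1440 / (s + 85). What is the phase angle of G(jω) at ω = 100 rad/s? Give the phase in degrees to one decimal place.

-49.6 deg

∠(j100 + 85) = arctan(100/85) = 49.64°
∠G(j100) = −49.64° = -49.64°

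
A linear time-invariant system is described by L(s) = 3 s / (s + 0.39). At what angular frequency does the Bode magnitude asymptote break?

The single real pole at s = −0.39 gives a corner at ω = 0.39 rad/s.

0.39 rad/s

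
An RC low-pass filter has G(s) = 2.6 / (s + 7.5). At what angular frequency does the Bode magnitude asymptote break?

The single real pole at s = −7.5 gives a corner at ω = 7.5 rad/s.

7.5 rad/s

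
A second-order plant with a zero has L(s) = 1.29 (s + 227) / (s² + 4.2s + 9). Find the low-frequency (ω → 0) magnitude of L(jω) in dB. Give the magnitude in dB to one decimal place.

L(0) = 1.29 × 227 / 9 = 32.537
20 log₁₀(32.537) = 30.25 dB

30.2 dB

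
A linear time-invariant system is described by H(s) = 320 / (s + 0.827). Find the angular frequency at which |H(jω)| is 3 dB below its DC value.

For a single-pole low-pass, the −3 dB point is at the pole: ω = 0.827 rad s⁻¹.

0.827 rad s⁻¹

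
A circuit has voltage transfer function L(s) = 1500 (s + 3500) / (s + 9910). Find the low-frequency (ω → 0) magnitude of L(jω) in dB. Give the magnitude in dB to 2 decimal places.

L(0) = 1500 × 3500 / 9910 = 529.77
20 log₁₀(529.77) = 54.482 dB

54.48 dB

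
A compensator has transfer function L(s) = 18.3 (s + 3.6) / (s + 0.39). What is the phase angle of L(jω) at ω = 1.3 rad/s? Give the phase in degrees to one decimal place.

∠(j1.3 + 3.6) = arctan(1.3/3.6) = 19.86°
∠(j1.3 + 0.39) = arctan(1.3/0.39) = 73.30°
∠L(j1.3) = 19.86° − 73.30° = -53.45°

-53.4 deg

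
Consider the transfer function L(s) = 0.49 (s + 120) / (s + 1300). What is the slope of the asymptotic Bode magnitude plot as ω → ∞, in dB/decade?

With 1 zero and 1 pole, the high-frequency asymptotic slope is 20 × (1 − 1) = 0 dB/decade.

0 dB/decade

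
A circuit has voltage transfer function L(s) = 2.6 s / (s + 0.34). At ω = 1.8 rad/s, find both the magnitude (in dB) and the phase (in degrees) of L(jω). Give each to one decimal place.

|L| = 8.1 dB, ∠L = 10.7 deg

|j1.8| = 1.8
|j1.8 + 0.34| = √(1.8² + 0.34²) = 1.832
|L(j1.8)| = 2.6 × 1.8 / 1.832 = 2.5548
20 log₁₀(2.5548) = 8.15 dB
∠(j1.8) = 90.00°
∠(j1.8 + 0.34) = arctan(1.8/0.34) = 79.30°
∠L(j1.8) = 90.00° − 79.30° = 10.70°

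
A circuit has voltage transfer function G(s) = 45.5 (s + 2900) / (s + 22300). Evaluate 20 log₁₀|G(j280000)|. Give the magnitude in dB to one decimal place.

33.1 dB

|j280000 + 2900| = √(280000² + 2900²) = 2.8e+05
|j280000 + 22300| = √(280000² + 22300²) = 2.809e+05
|G(j280000)| = 45.5 × 2.8e+05 / 2.809e+05 = 45.359
20 log₁₀(45.359) = 33.13 dB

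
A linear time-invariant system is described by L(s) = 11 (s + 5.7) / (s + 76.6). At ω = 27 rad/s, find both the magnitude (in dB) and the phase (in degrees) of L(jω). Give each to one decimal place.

|j27 + 5.7| = √(27² + 5.7²) = 27.6
|j27 + 76.6| = √(27² + 76.6²) = 81.22
|L(j27)| = 11 × 27.6 / 81.22 = 3.7374
20 log₁₀(3.7374) = 11.45 dB
∠(j27 + 5.7) = arctan(27/5.7) = 78.08°
∠(j27 + 76.6) = arctan(27/76.6) = 19.42°
∠L(j27) = 78.08° − 19.42° = 58.66°

|L| = 11.5 dB, ∠L = 58.7°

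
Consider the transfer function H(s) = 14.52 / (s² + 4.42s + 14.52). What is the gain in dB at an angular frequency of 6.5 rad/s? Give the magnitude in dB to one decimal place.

-8.8 dB

|(j6.5)² + 4.42(j6.5) + 14.52| = |-27.73 + j28.73| = 39.93
|H(j6.5)| = 14.52 / 39.93 = 0.36364
20 log₁₀(0.36364) = -8.79 dB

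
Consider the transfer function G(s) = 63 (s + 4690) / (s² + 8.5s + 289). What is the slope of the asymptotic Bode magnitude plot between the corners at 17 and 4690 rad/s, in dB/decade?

In this band the factors already past their corner are: complex pole pair at ωₙ ≈ 17; net slope = -40 dB/decade.

-40 dB/decade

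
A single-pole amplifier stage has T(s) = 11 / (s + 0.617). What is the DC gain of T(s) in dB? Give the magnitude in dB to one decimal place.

25.0 dB

T(0) = 11 / 0.617 = 17.828
20 log₁₀(17.828) = 25.02 dB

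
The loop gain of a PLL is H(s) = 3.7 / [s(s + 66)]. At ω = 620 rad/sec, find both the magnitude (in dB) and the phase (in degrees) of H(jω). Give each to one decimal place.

|H| = -100.4 dB, ∠H = -173.9°

|j620 + 66| = √(620² + 66²) = 623.5
|j620| = 620
|H(j620)| = 3.7 / (623.5 × 620) = 9.5713e-06
20 log₁₀(9.5713e-06) = -100.38 dB
∠(j620 + 66) = arctan(620/66) = 83.92°
∠(j620) = 90.00°
∠H(j620) = − (83.92° + 90.00°) = -173.92°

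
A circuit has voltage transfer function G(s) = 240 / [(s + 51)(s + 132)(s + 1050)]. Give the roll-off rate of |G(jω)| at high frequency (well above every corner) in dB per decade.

-60 dB/decade

With 0 zeros and 3 poles, the high-frequency asymptotic slope is 20 × (0 − 3) = -60 dB/decade.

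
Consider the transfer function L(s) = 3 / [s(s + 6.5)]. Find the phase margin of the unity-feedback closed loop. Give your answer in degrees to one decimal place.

Gain crossover: |L(jω)| = 1 at ω ≈ 0.46 rad/s.
∠L(j0.46) = −90° − arctan(0.46/6.5) ≈ -94.05°
PM = 180° + (-94.05°) = 85.95°

85.9°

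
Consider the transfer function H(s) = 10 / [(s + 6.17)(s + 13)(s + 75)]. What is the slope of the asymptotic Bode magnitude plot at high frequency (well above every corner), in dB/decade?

-60 dB/decade

With 0 zeros and 3 poles, the high-frequency asymptotic slope is 20 × (0 − 3) = -60 dB/decade.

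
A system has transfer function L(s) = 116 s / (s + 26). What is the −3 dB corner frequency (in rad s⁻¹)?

26 rad s⁻¹

For a single-pole high-pass, the −3 dB point is at the pole: ω = 26 rad s⁻¹.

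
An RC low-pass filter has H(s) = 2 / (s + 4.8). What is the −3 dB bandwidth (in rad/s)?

4.8 rad/s

For a single-pole low-pass, the −3 dB point is at the pole: ω = 4.8 rad/s.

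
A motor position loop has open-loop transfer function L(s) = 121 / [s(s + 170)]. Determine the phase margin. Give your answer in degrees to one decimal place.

Gain crossover: |L(jω)| = 1 at ω ≈ 0.712 rad/s.
∠L(j0.712) = −90° − arctan(0.712/170) ≈ -90.24°
PM = 180° + (-90.24°) = 89.76°

89.8°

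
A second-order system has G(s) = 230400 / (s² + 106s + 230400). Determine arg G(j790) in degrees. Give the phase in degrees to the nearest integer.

∠[(j790)² + 106(j790) + 230400] = ∠[-3.937e+05 + j83740] = 167.99°
∠G(j790) = −167.99° = -167.99°

-168°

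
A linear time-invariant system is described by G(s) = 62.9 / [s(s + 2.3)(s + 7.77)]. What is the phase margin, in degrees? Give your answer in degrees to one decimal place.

27.5°

Gain crossover: |G(jω)| = 1 at ω ≈ 2.35 rad/sec.
∠G(j2.35) = −90° − arctan(2.35/2.3) − arctan(2.35/7.77) ≈ -152.52°
PM = 180° + (-152.52°) = 27.48°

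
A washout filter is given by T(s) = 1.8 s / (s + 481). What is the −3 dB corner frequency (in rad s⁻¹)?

For a single-pole high-pass, the −3 dB point is at the pole: ω = 481 rad s⁻¹.

481 rad s⁻¹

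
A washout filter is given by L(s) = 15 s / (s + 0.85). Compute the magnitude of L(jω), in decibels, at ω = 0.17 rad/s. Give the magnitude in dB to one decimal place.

|j0.17| = 0.17
|j0.17 + 0.85| = √(0.17² + 0.85²) = 0.8668
|L(j0.17)| = 15 × 0.17 / 0.8668 = 2.9417
20 log₁₀(2.9417) = 9.37 dB

9.4 dB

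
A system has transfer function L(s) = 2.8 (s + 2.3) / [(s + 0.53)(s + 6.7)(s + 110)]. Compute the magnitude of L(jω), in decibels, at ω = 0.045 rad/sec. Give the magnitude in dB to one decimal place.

-35.7 dB

|j0.045 + 2.3| = √(0.045² + 2.3²) = 2.3
|j0.045 + 0.53| = √(0.045² + 0.53²) = 0.5319
|j0.045 + 6.7| = √(0.045² + 6.7²) = 6.7
|j0.045 + 110| = √(0.045² + 110²) = 110
|L(j0.045)| = 2.8 × 2.3 / (0.5319 × 6.7 × 110) = 0.016431
20 log₁₀(0.016431) = -35.69 dB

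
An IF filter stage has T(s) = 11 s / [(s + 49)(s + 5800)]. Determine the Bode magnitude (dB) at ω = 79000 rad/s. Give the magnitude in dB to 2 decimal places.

|j79000| = 7.9e+04
|j79000 + 49| = √(79000² + 49²) = 7.9e+04
|j79000 + 5800| = √(79000² + 5800²) = 7.921e+04
|T(j79000)| = 11 × 7.9e+04 / (7.9e+04 × 7.921e+04) = 0.00013887
20 log₁₀(0.00013887) = -77.148 dB

-77.15 dB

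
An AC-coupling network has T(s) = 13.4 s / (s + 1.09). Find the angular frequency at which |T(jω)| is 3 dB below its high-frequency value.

1.09 rad/sec

For a single-pole high-pass, the −3 dB point is at the pole: ω = 1.09 rad/sec.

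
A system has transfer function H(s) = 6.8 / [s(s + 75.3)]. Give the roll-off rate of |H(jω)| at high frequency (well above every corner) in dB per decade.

-40 dB/decade

With 0 zeros and 2 poles, the high-frequency asymptotic slope is 20 × (0 − 2) = -40 dB/decade.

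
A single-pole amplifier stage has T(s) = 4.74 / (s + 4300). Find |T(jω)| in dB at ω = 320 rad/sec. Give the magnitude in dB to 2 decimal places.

|j320 + 4300| = √(320² + 4300²) = 4312
|T(j320)| = 4.74 / 4312 = 0.0010993
20 log₁₀(0.0010993) = -59.178 dB

-59.18 dB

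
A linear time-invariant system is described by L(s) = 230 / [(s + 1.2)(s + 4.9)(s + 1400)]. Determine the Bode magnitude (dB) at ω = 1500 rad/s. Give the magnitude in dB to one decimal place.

-146.1 dB

|j1500 + 1.2| = √(1500² + 1.2²) = 1500
|j1500 + 4.9| = √(1500² + 4.9²) = 1500
|j1500 + 1400| = √(1500² + 1400²) = 2052
|L(j1500)| = 230 / (1500 × 1500 × 2052) = 4.982e-08
20 log₁₀(4.982e-08) = -146.05 dB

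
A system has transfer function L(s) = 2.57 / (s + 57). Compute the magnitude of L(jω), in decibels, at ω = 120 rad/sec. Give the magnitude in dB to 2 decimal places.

-34.27 dB

|j120 + 57| = √(120² + 57²) = 132.8
|L(j120)| = 2.57 / 132.8 = 0.019345
20 log₁₀(0.019345) = -34.269 dB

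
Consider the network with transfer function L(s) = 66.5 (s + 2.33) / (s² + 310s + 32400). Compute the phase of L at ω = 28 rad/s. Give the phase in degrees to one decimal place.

69.9 deg

∠(j28 + 2.33) = arctan(28/2.33) = 85.24°
∠[(j28)² + 310(j28) + 32400] = ∠[31616 + j8680] = 15.35°
∠L(j28) = 85.24° − 15.35° = 69.89°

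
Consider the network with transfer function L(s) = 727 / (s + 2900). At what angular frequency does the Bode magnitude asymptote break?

2900 rad/sec

The single real pole at s = −2900 gives a corner at ω = 2900 rad/sec.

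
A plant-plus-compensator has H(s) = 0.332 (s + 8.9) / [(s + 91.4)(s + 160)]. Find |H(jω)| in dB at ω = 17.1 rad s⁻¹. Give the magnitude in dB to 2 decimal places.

|j17.1 + 8.9| = √(17.1² + 8.9²) = 19.28
|j17.1 + 91.4| = √(17.1² + 91.4²) = 92.99
|j17.1 + 160| = √(17.1² + 160²) = 160.9
|H(j17.1)| = 0.332 × 19.28 / (92.99 × 160.9) = 0.00042774
20 log₁₀(0.00042774) = -67.376 dB

-67.38 dB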